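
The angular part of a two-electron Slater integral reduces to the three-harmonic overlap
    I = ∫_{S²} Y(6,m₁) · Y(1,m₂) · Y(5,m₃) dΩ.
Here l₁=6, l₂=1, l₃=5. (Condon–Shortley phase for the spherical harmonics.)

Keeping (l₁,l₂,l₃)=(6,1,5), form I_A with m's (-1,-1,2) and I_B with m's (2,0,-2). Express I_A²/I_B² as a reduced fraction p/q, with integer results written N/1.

5/16

Same 6,1,5: normalisation and zero-m 3j drop out of the ratio.
A: Δ: 2! 10! 0! / 13! → 1/858; sum: t=0:+1/60480 = 1/60480; 3j²(6 1 5; -1 -1 2) = Δ·Π!·Σ² = 5/429  (sign -1)
B: Δ: 2! 10! 0! / 13! → 1/858; sum: t=1:−1/30240 = -1/30240; 3j²(6 1 5; 2 0 -2) = Δ·Π!·Σ² = 16/429  (sign +1)
I_A²/I_B² = (5/429)/(16/429) = 5/16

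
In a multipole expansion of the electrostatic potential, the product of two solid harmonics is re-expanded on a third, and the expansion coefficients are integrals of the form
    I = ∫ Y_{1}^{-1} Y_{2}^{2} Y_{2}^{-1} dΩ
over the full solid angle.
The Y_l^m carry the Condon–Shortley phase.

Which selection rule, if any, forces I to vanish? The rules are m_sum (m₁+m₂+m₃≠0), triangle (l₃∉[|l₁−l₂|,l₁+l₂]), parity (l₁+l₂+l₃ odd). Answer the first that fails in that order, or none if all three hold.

m₁+m₂+m₃ = -1 + 2 − 1 = 0  ✓
triangle: |1−2|=1 ≤ l₃=2 ≤ 1+2=3  ✓
parity: l₁+l₂+l₃ = 5 is odd  ✗

parity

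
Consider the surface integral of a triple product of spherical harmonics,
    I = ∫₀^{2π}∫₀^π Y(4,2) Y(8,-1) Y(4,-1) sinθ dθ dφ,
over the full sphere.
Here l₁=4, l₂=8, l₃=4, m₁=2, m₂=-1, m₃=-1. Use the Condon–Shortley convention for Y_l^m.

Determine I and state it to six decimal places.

-0.140664

m-sum 0 ✓  L=16 even ✓  4≤4≤12 ✓
Π(2lᵢ+1) = 9×17×9 = 1377
triangle coeff Δ(4,8,4) = 1/218790
Σ_t [4,4]: t=4:+1/331776 = 1/331776
(3j)²=490/21879 [(4 8 4; 0 0 0)], sign=+1
Σ_t [2,2]: t=2:+1/1036800 = 1/1036800
(3j)²=98/12155 [(4 8 4; 2 -1 -1)], sign=-1
⇒ 4πI² = 86436/347633
I = (-1)√(86436/347633/(4π)) = -0.14066366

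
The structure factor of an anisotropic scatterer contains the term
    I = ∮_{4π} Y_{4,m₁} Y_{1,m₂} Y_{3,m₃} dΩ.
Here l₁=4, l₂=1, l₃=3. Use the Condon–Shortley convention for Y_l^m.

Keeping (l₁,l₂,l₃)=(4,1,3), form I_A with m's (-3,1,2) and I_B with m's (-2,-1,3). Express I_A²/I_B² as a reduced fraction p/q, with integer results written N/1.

21/1

Same 4,1,3: normalisation and zero-m 3j drop out of the ratio.
A: Δ: 2! 6! 0! / 9! → 1/252; sum: t=2:+1/240 = 1/240; 3j²(4 1 3; -3 1 2) = Δ·Π!·Σ² = 1/12  (sign -1)
B: Δ: 2! 6! 0! / 9! → 1/252; sum: t=0:+1/1440 = 1/1440; 3j²(4 1 3; -2 -1 3) = Δ·Π!·Σ² = 1/252  (sign +1)
I_A²/I_B² = (1/12)/(1/252) = 21/1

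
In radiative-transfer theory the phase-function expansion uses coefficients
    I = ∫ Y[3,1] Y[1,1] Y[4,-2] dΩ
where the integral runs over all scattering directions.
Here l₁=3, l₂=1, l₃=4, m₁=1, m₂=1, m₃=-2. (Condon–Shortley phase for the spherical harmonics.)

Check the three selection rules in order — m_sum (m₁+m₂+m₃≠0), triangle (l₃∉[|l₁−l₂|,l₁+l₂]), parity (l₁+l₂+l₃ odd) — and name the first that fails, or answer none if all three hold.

none

Σmᵢ = 0  ✓
l₃∈[|l₁−l₂|,l₁+l₂]=[2,4], have l₃=4  ✓
Σlᵢ = 8 ⇒ even  ✓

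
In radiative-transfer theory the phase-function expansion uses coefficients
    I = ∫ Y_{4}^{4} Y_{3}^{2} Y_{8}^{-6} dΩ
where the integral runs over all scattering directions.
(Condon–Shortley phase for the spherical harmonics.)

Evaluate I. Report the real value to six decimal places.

triangle: need 1≤l₃≤7, have 8; I=0

0.000000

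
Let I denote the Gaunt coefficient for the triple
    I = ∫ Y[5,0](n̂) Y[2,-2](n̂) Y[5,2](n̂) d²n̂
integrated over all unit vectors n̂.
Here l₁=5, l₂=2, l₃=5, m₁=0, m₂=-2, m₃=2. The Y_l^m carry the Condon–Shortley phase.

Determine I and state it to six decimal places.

m-sum 0 ✓  L=12 even ✓  3≤5≤7 ✓
Π(2lᵢ+1) = 11×5×11 = 605
triangle coeff Δ(5,2,5) = 1/38610
Σ_t [0,2]: t=0:+1/2880 t=1:−1/576 t=2:+1/2880 = -1/960
(3j)²=10/429 [(5 2 5; 0 0 0)], sign=+1
Σ_t [0,0]: t=0:+1/2880 = 1/2880
(3j)²=14/429 [(5 2 5; 0 -2 2)], sign=-1
⇒ 4πI² = 700/1521
I = (-1)√(700/1521/(4π)) = -0.19137248

-0.191372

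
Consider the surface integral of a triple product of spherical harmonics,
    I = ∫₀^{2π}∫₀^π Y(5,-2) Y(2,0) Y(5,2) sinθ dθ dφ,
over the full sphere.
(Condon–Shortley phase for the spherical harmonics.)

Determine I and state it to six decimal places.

0.097044

Rules hold: Σm=0, L=12 even, 3≤5≤7.
N = 11·5·11 = 605
Δ = 2!·8!·2!/13! = 1/38610
Racah Σ t=0..2: t=0:+1/2880 t=1:−1/576 t=2:+1/2880 = -1/960
⇒ 3j(5 2 5; 0 0 0)² = 10/429, sgn +1
Racah Σ t=0..2: t=0:+1/20160 t=1:−1/1440 t=2:+1/2880 = -1/3360
⇒ 3j(5 2 5; -2 0 2)² = 6/715, sgn +1
4πI² = N·(3j₀)²·(3jₘ)² = 20/169
I = +1·√(0.118343/4π) = 0.09704356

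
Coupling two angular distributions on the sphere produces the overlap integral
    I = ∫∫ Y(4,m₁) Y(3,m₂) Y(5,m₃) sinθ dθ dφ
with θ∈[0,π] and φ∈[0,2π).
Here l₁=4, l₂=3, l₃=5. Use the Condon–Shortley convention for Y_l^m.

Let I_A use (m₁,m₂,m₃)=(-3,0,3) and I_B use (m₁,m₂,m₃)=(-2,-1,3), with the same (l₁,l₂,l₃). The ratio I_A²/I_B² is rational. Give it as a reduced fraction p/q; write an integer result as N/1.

l's match ⇒ only the (l;m) 3-j factors differ between A and B.
A: triangle coeff Δ(4,3,5) = 1/180180; Σ_t [1,2]: t=1:−1/2880 t=2:+1/1440 = 1/2880; (3j)²=7/715 [(4 3 5; -3 0 3)], sign=+1
B: triangle coeff Δ(4,3,5) = 1/180180; Σ_t [0,2]: t=0:+1/5760 t=1:−1/720 t=2:+1/2304 = -1/1280; (3j)²=27/1430 [(4 3 5; -2 -1 3)], sign=-1
I_A²/I_B² = (7/715)/(27/1430) = 14/27

14/27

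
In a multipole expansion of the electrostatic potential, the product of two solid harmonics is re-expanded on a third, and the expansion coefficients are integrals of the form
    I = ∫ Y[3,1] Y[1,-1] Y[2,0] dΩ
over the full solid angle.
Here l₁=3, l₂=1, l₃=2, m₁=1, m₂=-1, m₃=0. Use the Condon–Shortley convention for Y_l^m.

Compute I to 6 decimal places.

Checks pass: Σm=0; 6 even; l₃=2∈[2,4].
(2·3+1)(2·1+1)(2·2+1) = 105
Δ: 2! 4! 0! / 7! → 1/105
sum: t=1:−1/4 = -1/4
3j²(3 1 2; 0 0 0) = Δ·Π!·Σ² = 3/35  (sign -1)
sum: t=0:+1/8 = 1/8
3j²(3 1 2; 1 -1 0) = Δ·Π!·Σ² = 2/35  (sign +1)
combine: 4πI² = 105·3/35·2/35 = 18/35
take √, sign -1: I = -0.20230066

-0.202301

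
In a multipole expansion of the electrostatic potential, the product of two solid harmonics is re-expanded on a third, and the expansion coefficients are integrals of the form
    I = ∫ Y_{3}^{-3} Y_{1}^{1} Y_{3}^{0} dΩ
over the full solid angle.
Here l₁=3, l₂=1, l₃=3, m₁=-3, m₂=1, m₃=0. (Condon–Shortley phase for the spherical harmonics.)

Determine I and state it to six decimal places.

0.000000

Σmᵢ = -2 ≠ 0, so the φ-integral vanishes; I = 0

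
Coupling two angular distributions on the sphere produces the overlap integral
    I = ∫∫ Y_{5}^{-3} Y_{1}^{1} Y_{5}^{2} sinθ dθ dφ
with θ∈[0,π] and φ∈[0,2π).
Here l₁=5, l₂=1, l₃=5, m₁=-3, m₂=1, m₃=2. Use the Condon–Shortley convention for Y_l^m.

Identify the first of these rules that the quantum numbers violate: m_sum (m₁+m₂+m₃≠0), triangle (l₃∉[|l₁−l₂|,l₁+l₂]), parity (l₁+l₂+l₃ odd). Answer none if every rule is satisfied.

parity

azimuthal sum: -3 + 1 + 2 = 0  ✓
4 ≤ 5 ≤ 6 (triangle on l)  ✓
L = 5 + 1 + 5 = 11 (odd)  ✗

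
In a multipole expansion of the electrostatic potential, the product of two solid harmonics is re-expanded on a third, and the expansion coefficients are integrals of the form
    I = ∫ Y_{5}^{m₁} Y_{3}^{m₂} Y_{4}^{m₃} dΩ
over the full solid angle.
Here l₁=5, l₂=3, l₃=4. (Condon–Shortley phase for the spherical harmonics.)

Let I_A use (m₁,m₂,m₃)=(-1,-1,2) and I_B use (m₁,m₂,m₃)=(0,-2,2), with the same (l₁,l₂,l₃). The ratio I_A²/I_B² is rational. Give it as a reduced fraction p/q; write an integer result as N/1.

1849/4800

l's match ⇒ only the (l;m) 3-j factors differ between A and B.
A: triangle coeff Δ(5,3,4) = 1/180180; Σ_t [0,2]: t=0:+1/34560 t=1:−1/720 t=2:+1/384 = 43/34560; (3j)²=1849/180180 [(5 3 4; -1 -1 2)], sign=+1
B: triangle coeff Δ(5,3,4) = 1/180180; Σ_t [0,1]: t=0:+1/2880 t=1:−1/576 = -1/720; (3j)²=80/3003 [(5 3 4; 0 -2 2)], sign=-1
I_A²/I_B² = (1849/180180)/(80/3003) = 1849/4800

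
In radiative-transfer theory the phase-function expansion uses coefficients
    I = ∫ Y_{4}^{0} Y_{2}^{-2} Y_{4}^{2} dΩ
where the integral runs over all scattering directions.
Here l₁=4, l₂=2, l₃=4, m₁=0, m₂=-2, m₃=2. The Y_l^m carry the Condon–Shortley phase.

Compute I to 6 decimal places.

Checks pass: Σm=0; 10 even; l₃=4∈[2,6].
(2·4+1)(2·2+1)(2·4+1) = 405
Δ: 2! 6! 2! / 11! → 1/13860
sum: t=0:+1/192 t=1:−1/36 t=2:+1/192 = -5/288
3j²(4 2 4; 0 0 0) = Δ·Π!·Σ² = 20/693  (sign -1)
sum: t=0:+1/192 = 1/192
3j²(4 2 4; 0 -2 2) = Δ·Π!·Σ² = 3/77  (sign +1)
combine: 4πI² = 405·20/693·3/77 = 2700/5929
take √, sign -1: I = -0.19036462

-0.190365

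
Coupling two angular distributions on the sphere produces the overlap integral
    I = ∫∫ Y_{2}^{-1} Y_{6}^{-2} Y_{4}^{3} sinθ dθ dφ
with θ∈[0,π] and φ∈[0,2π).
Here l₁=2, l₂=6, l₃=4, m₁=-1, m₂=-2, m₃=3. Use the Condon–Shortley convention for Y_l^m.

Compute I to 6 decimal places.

0.089969

m-sum 0 ✓  L=12 even ✓  4≤4≤8 ✓
Π(2lᵢ+1) = 5×13×9 = 585
triangle coeff Δ(2,6,4) = 1/6435
Σ_t [2,2]: t=2:+1/2304 = 1/2304
(3j)²=5/143 [(2 6 4; 0 0 0)], sign=+1
Σ_t [3,3]: t=3:−1/30240 = -1/30240
(3j)²=32/6435 [(2 6 4; -1 -2 3)], sign=+1
⇒ 4πI² = 160/1573
I = (+1)√(160/1573/(4π)) = 0.08996855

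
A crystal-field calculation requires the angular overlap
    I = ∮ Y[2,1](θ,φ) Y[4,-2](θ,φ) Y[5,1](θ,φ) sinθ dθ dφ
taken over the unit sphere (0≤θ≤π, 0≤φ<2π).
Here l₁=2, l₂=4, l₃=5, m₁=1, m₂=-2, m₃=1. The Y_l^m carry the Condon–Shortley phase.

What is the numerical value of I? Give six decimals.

0.000000

L=11 odd ⇒ parity kills the (l;000) factor ⇒ I = 0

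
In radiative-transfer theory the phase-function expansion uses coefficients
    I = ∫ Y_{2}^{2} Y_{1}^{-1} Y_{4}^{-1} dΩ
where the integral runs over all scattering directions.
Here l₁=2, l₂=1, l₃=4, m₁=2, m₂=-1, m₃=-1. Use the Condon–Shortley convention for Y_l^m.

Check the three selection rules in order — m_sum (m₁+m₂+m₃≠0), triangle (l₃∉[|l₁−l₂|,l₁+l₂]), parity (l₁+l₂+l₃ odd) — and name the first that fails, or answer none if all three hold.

triangle

Σmᵢ = 0  ✓
l₃∈[|l₁−l₂|,l₁+l₂]=[1,3], have l₃=4  ✗
Σlᵢ = 7 ⇒ odd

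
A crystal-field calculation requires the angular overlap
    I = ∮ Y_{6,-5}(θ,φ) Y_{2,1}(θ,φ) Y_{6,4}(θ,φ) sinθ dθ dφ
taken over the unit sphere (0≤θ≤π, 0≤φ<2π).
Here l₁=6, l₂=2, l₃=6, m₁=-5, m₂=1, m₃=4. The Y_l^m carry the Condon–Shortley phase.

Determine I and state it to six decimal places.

-0.197649

Rules hold: Σm=0, L=14 even, 4≤6≤8.
N = 13·5·13 = 845
Δ = 2!·10!·2!/15! = 1/90090
Racah Σ t=0..2: t=0:+1/69120 t=1:−1/14400 t=2:+1/69120 = -7/172800
⇒ 3j(6 2 6; 0 0 0)² = 14/715, sgn -1
Racah Σ t=1..2: t=1:−1/7257600 t=2:+1/725760 = 1/806400
⇒ 3j(6 2 6; -5 1 4)² = 27/910, sgn +1
4πI² = N·(3j₀)²·(3jₘ)² = 27/55
I = -1·√(0.490909/4π) = -0.19764945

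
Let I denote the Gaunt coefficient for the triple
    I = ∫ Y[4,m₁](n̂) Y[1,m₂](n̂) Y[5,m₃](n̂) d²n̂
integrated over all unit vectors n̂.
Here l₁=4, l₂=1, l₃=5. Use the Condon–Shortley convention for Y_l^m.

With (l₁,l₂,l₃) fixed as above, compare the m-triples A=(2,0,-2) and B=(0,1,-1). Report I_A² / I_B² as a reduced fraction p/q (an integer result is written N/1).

l's match ⇒ only the (l;m) 3-j factors differ between A and B.
A: triangle coeff Δ(4,1,5) = 1/495; Σ_t [0,0]: t=0:+1/1440 = 1/1440; (3j)²=7/165 [(4 1 5; 2 0 -2)], sign=-1
B: triangle coeff Δ(4,1,5) = 1/495; Σ_t [0,0]: t=0:+1/1152 = 1/1152; (3j)²=1/33 [(4 1 5; 0 1 -1)], sign=+1
I_A²/I_B² = (7/165)/(1/33) = 7/5

7/5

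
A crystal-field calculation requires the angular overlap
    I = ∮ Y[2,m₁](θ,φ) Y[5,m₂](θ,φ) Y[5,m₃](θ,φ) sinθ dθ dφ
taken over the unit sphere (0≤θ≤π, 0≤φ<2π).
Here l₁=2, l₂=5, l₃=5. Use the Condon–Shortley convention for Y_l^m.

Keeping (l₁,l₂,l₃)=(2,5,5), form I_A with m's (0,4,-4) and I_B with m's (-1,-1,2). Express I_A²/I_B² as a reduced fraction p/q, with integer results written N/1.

l's match ⇒ only the (l;m) 3-j factors differ between A and B.
A: triangle coeff Δ(2,5,5) = 1/38610; Σ_t [1,2]: t=1:−1/40320 t=2:+1/20160 = 1/40320; (3j)²=6/715 [(2 5 5; 0 4 -4)], sign=-1
B: triangle coeff Δ(2,5,5) = 1/38610; Σ_t [1,2]: t=1:−1/1440 t=2:+1/2880 = -1/2880; (3j)²=7/715 [(2 5 5; -1 -1 2)], sign=+1
I_A²/I_B² = (6/715)/(7/715) = 6/7

6/7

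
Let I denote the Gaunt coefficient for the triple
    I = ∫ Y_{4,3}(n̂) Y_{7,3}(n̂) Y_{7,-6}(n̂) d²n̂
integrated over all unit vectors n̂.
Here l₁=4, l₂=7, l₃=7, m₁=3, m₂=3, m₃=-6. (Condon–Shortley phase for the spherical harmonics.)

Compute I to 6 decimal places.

Checks pass: Σm=0; 18 even; l₃=7∈[3,11].
(2·4+1)(2·7+1)(2·7+1) = 2025
Δ: 4! 4! 10! / 19! → 1/58198140
sum: t=0:+1/17418240 t=1:−1/622080 t=2:+1/230400 t=3:−1/622080 t=4:+1/17418240 = 1/806400
3j²(4 7 7; 0 0 0) = Δ·Π!·Σ² = 2268/230945  (sign -1)
sum: t=0:+1/522547200 t=1:−1/52254720 = -1/58060800
3j²(4 7 7; 3 3 -6) = Δ·Π!·Σ² = 9/646  (sign +1)
combine: 4πI² = 2025·2268/230945·9/646 = 4133430/14919047
take √, sign -1: I = -0.14848406

-0.148484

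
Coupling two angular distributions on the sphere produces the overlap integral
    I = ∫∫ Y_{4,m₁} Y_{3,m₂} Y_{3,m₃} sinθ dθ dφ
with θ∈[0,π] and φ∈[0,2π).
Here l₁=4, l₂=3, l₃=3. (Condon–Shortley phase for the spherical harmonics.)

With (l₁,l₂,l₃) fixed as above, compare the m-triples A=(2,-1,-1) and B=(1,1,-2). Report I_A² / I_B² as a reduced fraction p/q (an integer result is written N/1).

5/4

l's match ⇒ only the (l;m) 3-j factors differ between A and B.
A: triangle coeff Δ(4,3,3) = 1/34650; Σ_t [0,2]: t=0:+1/192 t=1:−1/36 t=2:+1/192 = -5/288; (3j)²=20/693 [(4 3 3; 2 -1 -1)], sign=-1
B: triangle coeff Δ(4,3,3) = 1/34650; Σ_t [2,3]: t=2:+1/48 t=3:−1/144 = 1/72; (3j)²=16/693 [(4 3 3; 1 1 -2)], sign=-1
I_A²/I_B² = (20/693)/(16/693) = 5/4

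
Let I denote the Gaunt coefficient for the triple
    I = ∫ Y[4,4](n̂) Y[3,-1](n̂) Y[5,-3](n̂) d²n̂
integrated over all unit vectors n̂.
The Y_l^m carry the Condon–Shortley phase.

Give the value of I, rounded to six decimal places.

m-sum 0 ✓  L=12 even ✓  1≤5≤7 ✓
Π(2lᵢ+1) = 9×7×11 = 693
triangle coeff Δ(4,3,5) = 1/180180
Σ_t [0,2]: t=0:+1/576 t=1:−1/144 t=2:+1/576 = -1/288
(3j)²=20/1001 [(4 3 5; 0 0 0)], sign=+1
Σ_t [0,0]: t=0:+1/5760 = 1/5760
(3j)²=56/2145 [(4 3 5; 4 -1 -3)], sign=+1
⇒ 4πI² = 672/1859
I = (+1)√(672/1859/(4π)) = 0.16960553

0.169606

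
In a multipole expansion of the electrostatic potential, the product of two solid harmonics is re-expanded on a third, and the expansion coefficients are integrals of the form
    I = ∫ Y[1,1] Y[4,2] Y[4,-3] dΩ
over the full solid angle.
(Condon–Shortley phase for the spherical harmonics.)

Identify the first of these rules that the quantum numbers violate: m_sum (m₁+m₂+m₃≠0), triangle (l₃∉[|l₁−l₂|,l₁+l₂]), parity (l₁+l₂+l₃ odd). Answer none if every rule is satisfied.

azimuthal sum: 1 + 2 − 3 = 0  ✓
3 ≤ 4 ≤ 5 (triangle on l)  ✓
L = 1 + 4 + 4 = 9 (odd)  ✗

parity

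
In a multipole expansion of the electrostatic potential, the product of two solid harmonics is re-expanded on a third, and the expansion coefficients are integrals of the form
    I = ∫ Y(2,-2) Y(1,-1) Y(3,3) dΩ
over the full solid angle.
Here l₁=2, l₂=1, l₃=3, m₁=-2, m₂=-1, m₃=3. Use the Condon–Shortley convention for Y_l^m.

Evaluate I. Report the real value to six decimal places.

-0.319865

Checks pass: Σm=0; 6 even; l₃=3∈[1,3].
(2·2+1)(2·1+1)(2·3+1) = 105
Δ: 0! 4! 2! / 7! → 1/105
sum: t=0:+1/4 = 1/4
3j²(2 1 3; 0 0 0) = Δ·Π!·Σ² = 3/35  (sign -1)
sum: t=0:+1/48 = 1/48
3j²(2 1 3; -2 -1 3) = Δ·Π!·Σ² = 1/7  (sign +1)
combine: 4πI² = 105·3/35·1/7 = 9/7
take √, sign -1: I = -0.31986543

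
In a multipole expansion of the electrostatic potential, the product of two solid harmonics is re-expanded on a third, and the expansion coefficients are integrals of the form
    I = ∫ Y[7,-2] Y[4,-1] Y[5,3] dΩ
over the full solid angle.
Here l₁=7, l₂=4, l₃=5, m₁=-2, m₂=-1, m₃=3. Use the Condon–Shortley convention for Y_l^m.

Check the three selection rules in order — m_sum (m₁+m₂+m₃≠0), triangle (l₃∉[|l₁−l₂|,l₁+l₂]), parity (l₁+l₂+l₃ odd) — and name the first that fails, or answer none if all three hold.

none

Σmᵢ = 0  ✓
l₃∈[|l₁−l₂|,l₁+l₂]=[3,11], have l₃=5  ✓
Σlᵢ = 16 ⇒ even  ✓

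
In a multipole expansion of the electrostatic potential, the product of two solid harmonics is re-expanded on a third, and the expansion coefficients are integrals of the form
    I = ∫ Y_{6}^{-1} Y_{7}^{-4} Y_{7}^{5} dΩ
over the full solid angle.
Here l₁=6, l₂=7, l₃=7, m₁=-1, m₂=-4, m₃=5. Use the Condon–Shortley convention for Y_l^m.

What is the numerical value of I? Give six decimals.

0.117735

Checks pass: Σm=0; 20 even; l₃=7∈[1,13].
(2·6+1)(2·7+1)(2·7+1) = 2925
Δ: 6! 6! 8! / 21! → 1/2444321880
sum: t=0:+1/2612736000 t=1:−1/20736000 t=2:+1/1658880 t=3:−1/746496 t=4:+1/1658880 t=5:−1/20736000 t=6:+1/2612736000 = -1/4354560
3j²(6 7 7; 0 0 0) = Δ·Π!·Σ² = 1000/138567  (sign +1)
sum: t=1:−1/124416000 t=2:+1/29030400 t=3:−1/69672960 = 1/82944000
3j²(6 7 7; -1 -4 5) = Δ·Π!·Σ² = 693/83980  (sign +1)
combine: 4πI² = 2925·1000/138567·693/83980 = 236250/1356277
take √, sign +1: I = 0.11773532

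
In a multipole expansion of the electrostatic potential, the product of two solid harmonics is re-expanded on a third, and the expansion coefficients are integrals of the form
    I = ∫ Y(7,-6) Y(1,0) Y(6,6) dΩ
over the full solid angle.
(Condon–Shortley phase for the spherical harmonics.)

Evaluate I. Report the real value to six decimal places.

Checks pass: Σm=0; 14 even; l₃=6∈[6,8].
(2·7+1)(2·1+1)(2·6+1) = 585
Δ: 2! 12! 0! / 15! → 1/1365
sum: t=1:−1/518400 = -1/518400
3j²(7 1 6; 0 0 0) = Δ·Π!·Σ² = 7/195  (sign -1)
sum: t=1:−1/479001600 = -1/479001600
3j²(7 1 6; -6 0 6) = Δ·Π!·Σ² = 1/105  (sign -1)
combine: 4πI² = 585·7/195·1/105 = 1/5
take √, sign +1: I = 0.12615663

0.126157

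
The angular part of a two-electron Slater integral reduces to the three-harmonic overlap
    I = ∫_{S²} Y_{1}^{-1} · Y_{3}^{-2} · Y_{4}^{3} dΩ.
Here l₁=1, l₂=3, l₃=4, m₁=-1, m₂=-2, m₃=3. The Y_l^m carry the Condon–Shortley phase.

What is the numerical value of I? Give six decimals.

-0.282095

Rules hold: Σm=0, L=8 even, 2≤4≤4.
N = 3·7·9 = 189
Δ = 0!·2!·6!/9! = 1/252
Racah Σ t=0..0: t=0:+1/36 = 1/36
⇒ 3j(1 3 4; 0 0 0)² = 4/63, sgn +1
Racah Σ t=0..0: t=0:+1/240 = 1/240
⇒ 3j(1 3 4; -1 -2 3)² = 1/12, sgn -1
4πI² = N·(3j₀)²·(3jₘ)² = 1/1
I = -1·√(1/4π) = -0.28209479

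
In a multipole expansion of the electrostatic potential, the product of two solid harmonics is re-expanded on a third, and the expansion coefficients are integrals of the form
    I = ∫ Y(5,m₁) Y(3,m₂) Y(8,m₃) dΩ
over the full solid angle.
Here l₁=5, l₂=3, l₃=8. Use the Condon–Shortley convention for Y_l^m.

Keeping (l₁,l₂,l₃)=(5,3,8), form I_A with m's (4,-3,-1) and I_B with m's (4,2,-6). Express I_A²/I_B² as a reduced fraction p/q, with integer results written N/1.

1/572

l's match ⇒ only the (l;m) 3-j factors differ between A and B.
A: triangle coeff Δ(5,3,8) = 1/136136; Σ_t [0,0]: t=0:+1/261273600 = 1/261273600; (3j)²=1/19448 [(5 3 8; 4 -3 -1)], sign=-1
B: triangle coeff Δ(5,3,8) = 1/136136; Σ_t [0,0]: t=0:+1/43545600 = 1/43545600; (3j)²=1/34 [(5 3 8; 4 2 -6)], sign=+1
I_A²/I_B² = (1/19448)/(1/34) = 1/572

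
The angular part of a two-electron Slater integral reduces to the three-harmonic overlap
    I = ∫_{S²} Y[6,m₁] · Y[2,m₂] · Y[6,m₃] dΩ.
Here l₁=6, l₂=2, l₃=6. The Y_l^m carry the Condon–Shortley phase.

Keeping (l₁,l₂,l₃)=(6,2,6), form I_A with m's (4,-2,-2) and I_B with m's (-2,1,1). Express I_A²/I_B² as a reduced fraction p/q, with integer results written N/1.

l's match ⇒ only the (l;m) 3-j factors differ between A and B.
A: triangle coeff Δ(6,2,6) = 1/90090; Σ_t [0,0]: t=0:+1/322560 = 1/322560; (3j)²=18/1001 [(6 2 6; 4 -2 -2)], sign=+1
B: triangle coeff Δ(6,2,6) = 1/90090; Σ_t [1,2]: t=1:−1/60480 t=2:+1/34560 = 1/80640; (3j)²=6/1001 [(6 2 6; -2 1 1)], sign=-1
I_A²/I_B² = (18/1001)/(6/1001) = 3/1

3/1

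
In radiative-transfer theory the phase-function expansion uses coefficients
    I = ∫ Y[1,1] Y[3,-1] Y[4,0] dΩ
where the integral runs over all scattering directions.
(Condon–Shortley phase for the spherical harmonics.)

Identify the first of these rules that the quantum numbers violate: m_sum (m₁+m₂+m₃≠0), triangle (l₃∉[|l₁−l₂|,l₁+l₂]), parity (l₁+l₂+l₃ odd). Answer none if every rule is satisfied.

none

Σmᵢ = 0  ✓
l₃∈[|l₁−l₂|,l₁+l₂]=[2,4], have l₃=4  ✓
Σlᵢ = 8 ⇒ even  ✓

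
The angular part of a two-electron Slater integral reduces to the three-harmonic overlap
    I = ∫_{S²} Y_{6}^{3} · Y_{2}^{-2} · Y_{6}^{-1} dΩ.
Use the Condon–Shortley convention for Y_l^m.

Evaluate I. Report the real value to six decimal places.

Rules hold: Σm=0, L=14 even, 4≤6≤8.
N = 13·5·13 = 845
Δ = 2!·10!·2!/15! = 1/90090
Racah Σ t=0..2: t=0:+1/69120 t=1:−1/14400 t=2:+1/69120 = -7/172800
⇒ 3j(6 2 6; 0 0 0)² = 14/715, sgn -1
Racah Σ t=0..0: t=0:+1/120960 = 1/120960
⇒ 3j(6 2 6; 3 -2 -1)² = 24/1001, sgn -1
4πI² = N·(3j₀)²·(3jₘ)² = 48/121
I = +1·√(0.396694/4π) = 0.17767364

0.177674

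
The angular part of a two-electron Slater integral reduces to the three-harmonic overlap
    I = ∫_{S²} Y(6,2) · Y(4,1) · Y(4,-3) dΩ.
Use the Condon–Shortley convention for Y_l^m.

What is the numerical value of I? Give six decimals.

-0.165283

Rules hold: Σm=0, L=14 even, 2≤4≤10.
N = 13·9·9 = 1053
Δ = 6!·6!·2!/15! = 1/1261260
Racah Σ t=2..4: t=2:+1/4608 t=3:−1/1296 t=4:+1/4608 = -7/20736
⇒ 3j(6 4 4; 0 0 0)² = 20/1287, sgn -1
Racah Σ t=3..4: t=3:−1/8640 t=4:+1/34560 = -1/11520
⇒ 3j(6 4 4; 2 1 -3)² = 3/143, sgn +1
4πI² = N·(3j₀)²·(3jₘ)² = 540/1573
I = -1·√(0.343293/4π) = -0.16528277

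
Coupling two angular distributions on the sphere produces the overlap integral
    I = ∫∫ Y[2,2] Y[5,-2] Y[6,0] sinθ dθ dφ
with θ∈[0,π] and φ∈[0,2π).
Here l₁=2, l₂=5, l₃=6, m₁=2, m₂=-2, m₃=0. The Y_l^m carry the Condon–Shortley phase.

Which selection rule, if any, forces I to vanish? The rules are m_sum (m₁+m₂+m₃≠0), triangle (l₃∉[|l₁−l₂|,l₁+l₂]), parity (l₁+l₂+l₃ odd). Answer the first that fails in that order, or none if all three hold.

parity

Σmᵢ = 0  ✓
l₃∈[|l₁−l₂|,l₁+l₂]=[3,7], have l₃=6  ✓
Σlᵢ = 13 ⇒ odd  ✗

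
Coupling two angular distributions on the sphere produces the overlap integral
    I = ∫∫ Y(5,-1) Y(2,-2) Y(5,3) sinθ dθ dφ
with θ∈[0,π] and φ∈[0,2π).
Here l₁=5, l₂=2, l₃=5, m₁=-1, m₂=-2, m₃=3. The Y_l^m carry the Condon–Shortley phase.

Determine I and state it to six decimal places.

Rules hold: Σm=0, L=12 even, 3≤5≤7.
N = 11·5·11 = 605
Δ = 2!·8!·2!/13! = 1/38610
Racah Σ t=0..2: t=0:+1/2880 t=1:−1/576 t=2:+1/2880 = -1/960
⇒ 3j(5 2 5; 0 0 0)² = 10/429, sgn +1
Racah Σ t=0..0: t=0:+1/5760 = 1/5760
⇒ 3j(5 2 5; -1 -2 3)² = 56/2145, sgn +1
4πI² = N·(3j₀)²·(3jₘ)² = 560/1521
I = +1·√(0.368179/4π) = 0.17116875

0.171169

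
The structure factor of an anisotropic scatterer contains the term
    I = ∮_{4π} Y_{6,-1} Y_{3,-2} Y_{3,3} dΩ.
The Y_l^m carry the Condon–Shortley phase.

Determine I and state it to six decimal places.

-0.031364

Rules hold: Σm=0, L=12 even, 3≤3≤9.
N = 13·7·7 = 637
Δ = 6!·6!·0!/13! = 1/12012
Racah Σ t=3..3: t=3:−1/1296 = -1/1296
⇒ 3j(6 3 3; 0 0 0)² = 100/3003, sgn +1
Racah Σ t=1..1: t=1:−1/86400 = -1/86400
⇒ 3j(6 3 3; -1 -2 3)² = 1/1716, sgn -1
4πI² = N·(3j₀)²·(3jₘ)² = 175/14157
I = -1·√(0.0123614/4π) = -0.03136379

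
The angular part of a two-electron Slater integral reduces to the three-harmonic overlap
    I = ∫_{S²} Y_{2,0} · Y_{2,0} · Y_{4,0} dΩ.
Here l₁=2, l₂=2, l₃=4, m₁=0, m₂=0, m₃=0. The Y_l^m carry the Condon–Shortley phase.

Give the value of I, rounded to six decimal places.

0.241796

m-sum 0 ✓  L=8 even ✓  0≤4≤4 ✓
Π(2lᵢ+1) = 5×5×9 = 225
triangle coeff Δ(2,2,4) = 1/630
Σ_t [0,0]: t=0:+1/16 = 1/16
(3j)²=2/35 [(2 2 4; 0 0 0)], sign=+1
(m-triple is (0,0,0) — same symbol as above.)
⇒ 4πI² = 36/49
I = (+1)√(36/49/(4π)) = 0.24179554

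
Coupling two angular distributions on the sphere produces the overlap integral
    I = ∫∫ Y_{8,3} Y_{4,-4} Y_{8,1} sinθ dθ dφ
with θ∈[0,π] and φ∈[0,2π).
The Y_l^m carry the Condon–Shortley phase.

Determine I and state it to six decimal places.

Rules hold: Σm=0, L=20 even, 4≤8≤12.
N = 17·9·17 = 2601
Δ = 4!·12!·4!/21! = 1/185175900
Racah Σ t=0..4: t=0:+1/557383680 t=1:−1/21772800 t=2:+1/8294400 t=3:−1/21772800 t=4:+1/557383680 = 1/30965760
⇒ 3j(8 4 8; 0 0 0)² = 36/4199, sgn +1
Racah Σ t=0..0: t=0:+1/348364800 = 1/348364800
⇒ 3j(8 4 8; 3 -4 1)² = 66/4199, sgn -1
4πI² = N·(3j₀)²·(3jₘ)² = 21384/61009
I = -1·√(0.350506/4π) = -0.16701004

-0.167010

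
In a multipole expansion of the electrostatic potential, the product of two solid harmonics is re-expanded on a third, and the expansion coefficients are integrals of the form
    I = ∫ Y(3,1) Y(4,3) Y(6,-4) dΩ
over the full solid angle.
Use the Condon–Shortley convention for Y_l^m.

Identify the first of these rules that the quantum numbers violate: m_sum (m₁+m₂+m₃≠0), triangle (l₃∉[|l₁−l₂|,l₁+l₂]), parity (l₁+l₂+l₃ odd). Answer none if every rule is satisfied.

azimuthal sum: 1 + 3 − 4 = 0  ✓
1 ≤ 6 ≤ 7 (triangle on l)  ✓
L = 3 + 4 + 6 = 13 (odd)  ✗

parity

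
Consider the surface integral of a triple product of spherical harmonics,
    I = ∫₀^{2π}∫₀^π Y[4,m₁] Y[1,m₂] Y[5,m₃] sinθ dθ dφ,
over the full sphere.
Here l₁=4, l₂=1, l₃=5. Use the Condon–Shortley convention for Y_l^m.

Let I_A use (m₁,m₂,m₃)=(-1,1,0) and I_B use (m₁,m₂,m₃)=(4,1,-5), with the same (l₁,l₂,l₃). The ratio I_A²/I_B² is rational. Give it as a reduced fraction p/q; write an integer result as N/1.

l's match ⇒ only the (l;m) 3-j factors differ between A and B.
A: triangle coeff Δ(4,1,5) = 1/495; Σ_t [0,0]: t=0:+1/1440 = 1/1440; (3j)²=2/99 [(4 1 5; -1 1 0)], sign=-1
B: triangle coeff Δ(4,1,5) = 1/495; Σ_t [0,0]: t=0:+1/80640 = 1/80640; (3j)²=1/11 [(4 1 5; 4 1 -5)], sign=+1
I_A²/I_B² = (2/99)/(1/11) = 2/9

2/9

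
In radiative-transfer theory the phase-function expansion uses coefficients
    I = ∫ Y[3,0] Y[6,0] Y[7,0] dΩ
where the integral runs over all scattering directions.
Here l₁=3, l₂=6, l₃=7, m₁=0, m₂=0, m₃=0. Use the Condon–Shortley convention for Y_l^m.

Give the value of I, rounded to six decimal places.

Checks pass: Σm=0; 16 even; l₃=7∈[3,9].
(2·3+1)(2·6+1)(2·7+1) = 1365
Δ: 2! 4! 10! / 17! → 1/2042040
sum: t=0:+1/207360 t=1:−1/57600 t=2:+1/207360 = -1/129600
3j²(3 6 7; 0 0 0) = Δ·Π!·Σ² = 168/12155  (sign +1)
(m-triple is (0,0,0) — same symbol as above.)
combine: 4πI² = 1365·168/12155·168/12155 = 592704/2272985
take √, sign +1: I = 0.14405081

0.144051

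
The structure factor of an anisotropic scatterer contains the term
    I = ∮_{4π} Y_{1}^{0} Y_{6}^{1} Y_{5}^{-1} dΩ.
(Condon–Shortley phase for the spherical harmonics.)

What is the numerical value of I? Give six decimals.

Checks pass: Σm=0; 12 even; l₃=5∈[5,7].
(2·1+1)(2·6+1)(2·5+1) = 429
Δ: 2! 0! 10! / 13! → 1/858
sum: t=1:−1/14400 = -1/14400
3j²(1 6 5; 0 0 0) = Δ·Π!·Σ² = 6/143  (sign +1)
sum: t=1:−1/17280 = -1/17280
3j²(1 6 5; 0 1 -1) = Δ·Π!·Σ² = 35/858  (sign -1)
combine: 4πI² = 429·6/143·35/858 = 105/143
take √, sign -1: I = -0.24172507

-0.241725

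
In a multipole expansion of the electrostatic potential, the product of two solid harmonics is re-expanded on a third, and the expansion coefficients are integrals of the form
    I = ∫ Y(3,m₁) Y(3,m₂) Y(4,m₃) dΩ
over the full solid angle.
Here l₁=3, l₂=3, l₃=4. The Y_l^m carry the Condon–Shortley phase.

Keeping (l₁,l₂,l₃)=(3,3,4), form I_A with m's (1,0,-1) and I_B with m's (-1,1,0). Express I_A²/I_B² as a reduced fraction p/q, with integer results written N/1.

Shared (l₁,l₂,l₃)=(3,3,4): N and (l;000)² cancel in I_A²/I_B².
A: Δ = 2!·4!·4!/11! = 1/34650; Racah Σ t=0..2: t=0:+1/48 t=1:−1/24 t=2:+1/288 = -5/288; ⇒ 3j(3 3 4; 1 0 -1)² = 5/462, sgn +1
B: Δ = 2!·4!·4!/11! = 1/34650; Racah Σ t=0..2: t=0:+1/1152 t=1:−1/36 t=2:+1/32 = 5/1152; ⇒ 3j(3 3 4; -1 1 0)² = 1/1386, sgn +1
I_A²/I_B² = (5/462)/(1/1386) = 15/1

15/1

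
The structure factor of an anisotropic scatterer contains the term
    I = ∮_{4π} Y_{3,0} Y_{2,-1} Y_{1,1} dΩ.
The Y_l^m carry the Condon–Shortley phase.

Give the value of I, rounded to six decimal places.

0.143048

Checks pass: Σm=0; 6 even; l₃=1∈[1,5].
(2·3+1)(2·2+1)(2·1+1) = 105
Δ: 4! 2! 0! / 7! → 1/105
sum: t=2:+1/4 = 1/4
3j²(3 2 1; 0 0 0) = Δ·Π!·Σ² = 3/35  (sign -1)
sum: t=1:−1/12 = -1/12
3j²(3 2 1; 0 -1 1) = Δ·Π!·Σ² = 1/35  (sign -1)
combine: 4πI² = 105·3/35·1/35 = 9/35
take √, sign +1: I = 0.14304817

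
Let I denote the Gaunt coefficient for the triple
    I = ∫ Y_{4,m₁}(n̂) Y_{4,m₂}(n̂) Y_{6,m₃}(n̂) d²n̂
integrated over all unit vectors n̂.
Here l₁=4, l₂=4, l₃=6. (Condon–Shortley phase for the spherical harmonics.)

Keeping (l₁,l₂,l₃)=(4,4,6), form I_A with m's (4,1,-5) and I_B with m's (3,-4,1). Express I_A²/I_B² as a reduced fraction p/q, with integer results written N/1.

66/7

Same 4,4,6: normalisation and zero-m 3j drop out of the ratio.
A: Δ: 2! 6! 6! / 15! → 1/1261260; sum: t=0:+1/172800 = 1/172800; 3j²(4 4 6; 4 1 -5) = Δ·Π!·Σ² = 2/65  (sign -1)
B: Δ: 2! 6! 6! / 15! → 1/1261260; sum: t=0:+1/172800 = 1/172800; 3j²(4 4 6; 3 -4 1) = Δ·Π!·Σ² = 7/2145  (sign -1)
I_A²/I_B² = (2/65)/(7/2145) = 66/7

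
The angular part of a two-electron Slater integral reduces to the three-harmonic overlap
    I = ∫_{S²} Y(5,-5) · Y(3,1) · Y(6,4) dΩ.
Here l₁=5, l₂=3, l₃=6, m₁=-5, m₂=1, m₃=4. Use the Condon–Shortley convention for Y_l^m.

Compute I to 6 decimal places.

-0.152880

Checks pass: Σm=0; 14 even; l₃=6∈[2,8].
(2·5+1)(2·3+1)(2·6+1) = 1001
Δ: 2! 8! 4! / 15! → 1/675675
sum: t=0:+1/8640 t=1:−1/2304 t=2:+1/8640 = -7/34560
3j²(5 3 6; 0 0 0) = Δ·Π!·Σ² = 7/429  (sign -1)
sum: t=2:+1/322560 = 1/322560
3j²(5 3 6; -5 1 4) = Δ·Π!·Σ² = 18/1001  (sign +1)
combine: 4πI² = 1001·7/429·18/1001 = 42/143
take √, sign -1: I = -0.15288036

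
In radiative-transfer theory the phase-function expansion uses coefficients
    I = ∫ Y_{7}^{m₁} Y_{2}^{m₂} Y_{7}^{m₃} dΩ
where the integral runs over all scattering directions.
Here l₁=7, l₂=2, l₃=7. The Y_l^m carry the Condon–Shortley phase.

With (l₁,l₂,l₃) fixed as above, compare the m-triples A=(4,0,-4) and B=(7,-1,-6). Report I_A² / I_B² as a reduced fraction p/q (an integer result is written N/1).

Same 7,2,7: normalisation and zero-m 3j drop out of the ratio.
A: Δ: 2! 12! 2! / 17! → 1/185640; sum: t=0:+1/8709120 t=1:−1/7257600 t=2:+1/159667200 = -1/59875200; 3j²(7 2 7; 4 0 -4) = Δ·Π!·Σ² = 8/23205  (sign +1)
B: Δ: 2! 12! 2! / 17! → 1/185640; sum: t=0:+1/958003200 = 1/958003200; 3j²(7 2 7; 7 -1 -6) = Δ·Π!·Σ² = 13/680  (sign -1)
I_A²/I_B² = (8/23205)/(13/680) = 64/3549

64/3549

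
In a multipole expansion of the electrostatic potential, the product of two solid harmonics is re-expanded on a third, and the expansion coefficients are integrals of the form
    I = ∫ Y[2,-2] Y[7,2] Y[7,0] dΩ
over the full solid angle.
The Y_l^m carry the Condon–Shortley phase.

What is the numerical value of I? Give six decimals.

m-sum 0 ✓  L=16 even ✓  5≤7≤9 ✓
Π(2lᵢ+1) = 5×15×15 = 1125
triangle coeff Δ(2,7,7) = 1/185640
Σ_t [0,2]: t=0:+1/2419200 t=1:−1/518400 t=2:+1/2419200 = -1/907200
(3j)²=56/3315 [(2 7 7; 0 0 0)], sign=+1
Σ_t [2,2]: t=2:+1/2419200 = 1/2419200
(3j)²=27/1105 [(2 7 7; -2 2 0)], sign=-1
⇒ 4πI² = 22680/48841
I = (-1)√(22680/48841/(4π)) = -0.19223140

-0.192231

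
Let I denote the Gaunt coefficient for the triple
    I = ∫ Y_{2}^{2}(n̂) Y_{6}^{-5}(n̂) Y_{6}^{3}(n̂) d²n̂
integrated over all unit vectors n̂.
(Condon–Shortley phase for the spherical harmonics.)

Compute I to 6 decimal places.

Rules hold: Σm=0, L=14 even, 4≤6≤8.
N = 5·13·13 = 845
Δ = 2!·2!·10!/15! = 1/90090
Racah Σ t=0..2: t=0:+1/69120 t=1:−1/14400 t=2:+1/69120 = -7/172800
⇒ 3j(2 6 6; 0 0 0)² = 14/715, sgn -1
Racah Σ t=0..0: t=0:+1/1451520 = 1/1451520
⇒ 3j(2 6 6; 2 -5 3)² = 1/91, sgn -1
4πI² = N·(3j₀)²·(3jₘ)² = 2/11
I = +1·√(0.181818/4π) = 0.12028562

0.120286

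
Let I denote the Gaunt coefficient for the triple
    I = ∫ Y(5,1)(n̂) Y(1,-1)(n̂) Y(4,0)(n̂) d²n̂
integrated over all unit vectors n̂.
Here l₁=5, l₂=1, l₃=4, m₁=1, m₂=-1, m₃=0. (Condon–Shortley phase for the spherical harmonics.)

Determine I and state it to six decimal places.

Rules hold: Σm=0, L=10 even, 4≤4≤6.
N = 11·3·9 = 297
Δ = 2!·8!·0!/11! = 1/495
Racah Σ t=1..1: t=1:−1/576 = -1/576
⇒ 3j(5 1 4; 0 0 0)² = 5/99, sgn -1
Racah Σ t=0..0: t=0:+1/1152 = 1/1152
⇒ 3j(5 1 4; 1 -1 0)² = 1/33, sgn +1
4πI² = N·(3j₀)²·(3jₘ)² = 5/11
I = -1·√(0.454545/4π) = -0.19018827

-0.190188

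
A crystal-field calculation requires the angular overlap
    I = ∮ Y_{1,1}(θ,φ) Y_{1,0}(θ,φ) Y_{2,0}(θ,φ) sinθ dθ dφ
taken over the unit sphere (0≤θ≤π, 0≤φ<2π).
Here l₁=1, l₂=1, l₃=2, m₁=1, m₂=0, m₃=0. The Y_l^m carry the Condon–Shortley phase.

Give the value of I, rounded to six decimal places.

m-sum = 1 + 0 + 0 = 1 ≠ 0 ⇒ I = 0

0.000000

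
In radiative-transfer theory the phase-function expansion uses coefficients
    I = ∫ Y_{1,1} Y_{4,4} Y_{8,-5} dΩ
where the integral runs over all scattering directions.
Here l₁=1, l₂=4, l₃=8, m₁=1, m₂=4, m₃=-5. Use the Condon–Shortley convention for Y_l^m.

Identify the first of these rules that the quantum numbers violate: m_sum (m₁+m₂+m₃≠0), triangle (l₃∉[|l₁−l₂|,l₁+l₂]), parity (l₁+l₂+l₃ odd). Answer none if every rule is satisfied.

triangle

Σmᵢ = 0  ✓
l₃∈[|l₁−l₂|,l₁+l₂]=[3,5], have l₃=8  ✗
Σlᵢ = 13 ⇒ odd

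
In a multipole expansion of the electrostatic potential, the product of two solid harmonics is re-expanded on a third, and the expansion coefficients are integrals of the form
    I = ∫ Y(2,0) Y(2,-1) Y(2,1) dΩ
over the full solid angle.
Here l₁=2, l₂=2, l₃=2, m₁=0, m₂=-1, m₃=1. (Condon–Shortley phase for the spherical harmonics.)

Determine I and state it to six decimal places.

-0.090112

m-sum 0 ✓  L=6 even ✓  0≤2≤4 ✓
Π(2lᵢ+1) = 5×5×5 = 125
triangle coeff Δ(2,2,2) = 1/630
Σ_t [0,2]: t=0:+1/8 t=1:−1/1 t=2:+1/8 = -3/4
(3j)²=2/35 [(2 2 2; 0 0 0)], sign=-1
Σ_t [0,1]: t=0:+1/4 t=1:−1/2 = -1/4
(3j)²=1/70 [(2 2 2; 0 -1 1)], sign=+1
⇒ 4πI² = 5/49
I = (-1)√(5/49/(4π)) = -0.09011188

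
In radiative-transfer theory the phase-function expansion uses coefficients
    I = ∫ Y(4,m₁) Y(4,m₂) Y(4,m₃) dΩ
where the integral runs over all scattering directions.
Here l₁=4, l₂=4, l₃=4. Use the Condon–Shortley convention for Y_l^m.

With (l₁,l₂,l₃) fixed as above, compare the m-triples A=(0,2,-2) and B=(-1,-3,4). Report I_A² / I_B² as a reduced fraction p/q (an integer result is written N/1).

Same 4,4,4: normalisation and zero-m 3j drop out of the ratio.
A: Δ: 4! 4! 4! / 13! → 1/450450; sum: t=2:+1/384 t=3:−1/216 t=4:+1/2304 = -11/6912; 3j²(4 4 4; 0 2 -2) = Δ·Π!·Σ² = 11/1638  (sign -1)
B: Δ: 4! 4! 4! / 13! → 1/450450; sum: t=1:−1/3456 = -1/3456; 3j²(4 4 4; -1 -3 4) = Δ·Π!·Σ² = 35/1287  (sign -1)
I_A²/I_B² = (11/1638)/(35/1287) = 121/490

121/490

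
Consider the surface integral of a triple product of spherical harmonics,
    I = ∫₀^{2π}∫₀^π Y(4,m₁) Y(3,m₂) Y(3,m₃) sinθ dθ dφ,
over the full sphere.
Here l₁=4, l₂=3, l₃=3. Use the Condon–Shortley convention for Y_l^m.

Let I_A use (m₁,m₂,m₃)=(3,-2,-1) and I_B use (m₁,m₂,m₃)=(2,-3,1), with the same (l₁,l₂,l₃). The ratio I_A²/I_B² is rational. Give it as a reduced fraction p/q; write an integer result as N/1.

l's match ⇒ only the (l;m) 3-j factors differ between A and B.
A: triangle coeff Δ(4,3,3) = 1/34650; Σ_t [0,1]: t=0:+1/144 t=1:−1/288 = 1/288; (3j)²=1/99 [(4 3 3; 3 -2 -1)], sign=+1
B: triangle coeff Δ(4,3,3) = 1/34650; Σ_t [0,0]: t=0:+1/192 = 1/192; (3j)²=3/77 [(4 3 3; 2 -3 1)], sign=+1
I_A²/I_B² = (1/99)/(3/77) = 7/27

7/27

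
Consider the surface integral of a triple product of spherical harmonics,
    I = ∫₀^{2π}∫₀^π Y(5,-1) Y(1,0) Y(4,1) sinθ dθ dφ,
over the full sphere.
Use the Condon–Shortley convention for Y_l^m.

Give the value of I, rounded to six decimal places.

-0.240571

Checks pass: Σm=0; 10 even; l₃=4∈[4,6].
(2·5+1)(2·1+1)(2·4+1) = 297
Δ: 2! 8! 0! / 11! → 1/495
sum: t=1:−1/576 = -1/576
3j²(5 1 4; 0 0 0) = Δ·Π!·Σ² = 5/99  (sign -1)
sum: t=1:−1/720 = -1/720
3j²(5 1 4; -1 0 1) = Δ·Π!·Σ² = 8/165  (sign +1)
combine: 4πI² = 297·5/99·8/165 = 8/11
take √, sign -1: I = -0.24057125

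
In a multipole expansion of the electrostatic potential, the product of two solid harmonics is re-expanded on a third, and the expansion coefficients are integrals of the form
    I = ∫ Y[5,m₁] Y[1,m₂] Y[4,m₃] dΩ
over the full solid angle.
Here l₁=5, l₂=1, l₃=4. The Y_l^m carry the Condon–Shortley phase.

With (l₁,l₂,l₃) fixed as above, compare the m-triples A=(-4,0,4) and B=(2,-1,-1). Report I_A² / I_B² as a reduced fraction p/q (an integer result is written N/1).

Shared (l₁,l₂,l₃)=(5,1,4): N and (l;000)² cancel in I_A²/I_B².
A: Δ = 2!·8!·0!/11! = 1/495; Racah Σ t=1..1: t=1:−1/40320 = -1/40320; ⇒ 3j(5 1 4; -4 0 4)² = 1/55, sgn -1
B: Δ = 2!·8!·0!/11! = 1/495; Racah Σ t=0..0: t=0:+1/1440 = 1/1440; ⇒ 3j(5 1 4; 2 -1 -1)² = 7/165, sgn -1
I_A²/I_B² = (1/55)/(7/165) = 3/7

3/7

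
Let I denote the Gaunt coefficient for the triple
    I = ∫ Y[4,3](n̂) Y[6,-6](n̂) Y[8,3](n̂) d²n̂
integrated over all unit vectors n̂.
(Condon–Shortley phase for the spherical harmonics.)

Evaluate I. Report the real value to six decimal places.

0.033632

m-sum 0 ✓  L=18 even ✓  2≤8≤10 ✓
Π(2lᵢ+1) = 9×13×17 = 1989
triangle coeff Δ(4,6,8) = 1/23279256
Σ_t [0,2]: t=0:+1/1658880 t=1:−1/518400 t=2:+1/1658880 = -1/1382400
(3j)²=504/46189 [(4 6 8; 0 0 0)], sign=-1
Σ_t [0,0]: t=0:+1/870912000 = 1/870912000
(3j)²=11/16796 [(4 6 8; 3 -6 3)], sign=-1
⇒ 4πI² = 1134/79781
I = (+1)√(1134/79781/(4π)) = 0.03363194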